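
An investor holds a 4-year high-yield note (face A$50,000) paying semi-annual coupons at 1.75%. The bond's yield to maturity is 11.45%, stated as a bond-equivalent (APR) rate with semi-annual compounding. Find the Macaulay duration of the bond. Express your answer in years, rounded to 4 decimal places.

Periodic yield y = 0.05725. Discount each cash flow and weight by its period:
  t   CF        PV=CF/(1+0.05725)^t    t·PV
  1       437.50       413.8094       413.8094
  2       437.50       391.4017       782.8033
  3       437.50       370.2073     1,110.6219
  4       437.50       350.1606     1,400.6424
  5       437.50       331.1994     1,655.9972
  6       437.50       313.2650     1,879.5901
  7       437.50       296.3017     2,074.1122
  8    50,437.50    32,309.6313   258,477.0500
  Σ                 34,775.9764   267,794.6265
Price P = Σ PV = 34,775.9764.
Macaulay duration = Σ(t·PV) / P = 267,794.6265 / 34,775.9764 = 7.70056 half-year periods.
In years: 7.70056 / 2 = 3.85028 years.

3.8503 years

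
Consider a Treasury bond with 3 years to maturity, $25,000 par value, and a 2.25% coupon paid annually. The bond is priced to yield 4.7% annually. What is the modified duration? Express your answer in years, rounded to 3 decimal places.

Periodic yield y = 0.047. First find Macaulay duration:
  t   CF        PV=CF/(1+0.047)^t    t·PV
  1       562.50       537.2493       537.2493
  2       562.50       513.1321     1,026.2642
  3    25,562.50    22,272.2083    66,816.6250
  Σ                 23,322.5897    68,380.1384
P = 23,322.5897; Macaulay duration = 68,380.1384 / 23,322.5897 = 2.93193 years.
Modified duration = D_Mac / (1 + y) = 2.93193 / 1.047 = 2.80031 years.

2.800 years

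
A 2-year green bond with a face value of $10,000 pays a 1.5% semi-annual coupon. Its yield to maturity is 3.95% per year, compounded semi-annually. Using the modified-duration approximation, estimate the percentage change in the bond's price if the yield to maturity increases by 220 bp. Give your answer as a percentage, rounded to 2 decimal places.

Periodic yield y = 0.01975. Modified duration first:
  t   CF        PV=CF/(1+0.01975)^t    t·PV
  1        75.00        73.5474        73.5474
  2        75.00        72.1230       144.2460
  3        75.00        70.7262       212.1785
  4    10,075.00     9,316.8735    37,267.4940
  Σ                  9,533.2701    37,697.4660
P = 9,533.2701; D_Mac = 3.95431 half-year periods = 1.97715 yrs; D_mod = 1.97715/(1+0.01975) = 1.93886 yrs.
ΔP/P ≈ -D_mod · Δy = -1.93886 × (+0.022) = -0.042655 = -4.2655%.

-4.27%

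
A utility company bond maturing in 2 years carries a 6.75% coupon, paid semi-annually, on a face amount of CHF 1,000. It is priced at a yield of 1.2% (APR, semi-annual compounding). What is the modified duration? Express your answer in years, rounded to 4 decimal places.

1.8982 years

Periodic yield y = 0.006. First find Macaulay duration:
  t   CF        PV=CF/(1+0.006)^t    t·PV
  1        33.75        33.5487        33.5487
  2        33.75        33.3486        66.6972
  3        33.75        33.1497        99.4492
  4     1,033.75     1,009.3077     4,037.2309
  Σ                  1,109.3548     4,236.9260
P = 1,109.3548; Macaulay duration = 4,236.9260 / 1,109.3548 = 3.81927 half-year periods = 1.90964 years.
Modified duration = D_Mac / (1 + y) = 1.90964 / 1.006 = 1.89825 years.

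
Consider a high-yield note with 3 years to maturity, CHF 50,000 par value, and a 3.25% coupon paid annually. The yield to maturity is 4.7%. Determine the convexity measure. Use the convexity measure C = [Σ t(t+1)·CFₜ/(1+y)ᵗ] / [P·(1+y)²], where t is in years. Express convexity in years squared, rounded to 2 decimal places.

With y = 0.047:
  t   CF        PV=CF/(1+0.047)^t    t·PV        t(t+1)·PV
  1     1,625.00     1,552.0535     1,552.0535       3,104.1070
  2     1,625.00     1,482.3816     2,964.7631       8,894.2893
  3    51,625.00    44,980.0589   134,940.1766     539,760.7066
  Σ                 48,014.4939   139,456.9932     551,759.1029
P = 48,014.4939.
Convexity = Σ t(t+1)·PV / [P·(1+y)²] = 551,759.1029 / (48,014.4939 × 1.096209) = 10.48296.

10.48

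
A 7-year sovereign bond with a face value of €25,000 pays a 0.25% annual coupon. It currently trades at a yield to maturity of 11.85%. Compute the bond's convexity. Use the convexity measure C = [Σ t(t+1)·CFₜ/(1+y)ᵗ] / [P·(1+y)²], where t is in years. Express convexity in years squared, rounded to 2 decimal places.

44.06

With y = 0.1185:
  t   CF        PV=CF/(1+0.1185)^t    t·PV        t(t+1)·PV
  1        62.50        55.8784        55.8784         111.7568
  2        62.50        49.9583        99.9167         299.7501
  3        62.50        44.6655       133.9965         535.9858
  4        62.50        39.9334       159.7335         798.6676
  5        62.50        35.7026       178.5131       1,071.0786
  6        62.50        31.9201       191.5205       1,340.6437
  7    25,062.50    11,443.8583    80,107.0080     640,856.0637
  Σ                 11,701.9166    80,926.5667     645,013.9463
P = 11,701.9166.
Convexity = Σ t(t+1)·PV / [P·(1+y)²] = 645,013.9463 / (11,701.9166 × 1.251042) = 44.05956.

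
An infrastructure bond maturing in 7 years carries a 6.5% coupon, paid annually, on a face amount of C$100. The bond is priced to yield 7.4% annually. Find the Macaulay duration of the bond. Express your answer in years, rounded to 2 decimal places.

Periodic yield y = 0.074. Discount each cash flow and weight by its year:
  t   CF        PV=CF/(1+0.074)^t    t·PV
  1         6.50         6.0521         6.0521
  2         6.50         5.6351        11.2703
  3         6.50         5.2469        15.7406
  4         6.50         4.8854        19.5414
  5         6.50         4.5487        22.7437
  6         6.50         4.2353        25.4120
  7       106.50        64.6130       452.2907
  Σ                     95.2166       553.0509
Price P = Σ PV = 95.2166.
Macaulay duration = Σ(t·PV) / P = 553.0509 / 95.2166 = 5.80835 years.

5.81 years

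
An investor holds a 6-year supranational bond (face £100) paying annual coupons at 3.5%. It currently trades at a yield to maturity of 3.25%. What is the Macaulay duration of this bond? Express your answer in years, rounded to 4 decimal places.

5.5188 years

Periodic yield y = 0.0325. Discount each cash flow and weight by its year:
  t   CF        PV=CF/(1+0.0325)^t    t·PV
  1         3.50         3.3898         3.3898
  2         3.50         3.2831         6.5663
  3         3.50         3.1798         9.5394
  4         3.50         3.0797        12.3188
  5         3.50         2.9828        14.9138
  6       103.50        85.4280       512.5677
  Σ                    101.3431       559.2957
Price P = Σ PV = 101.3431.
Macaulay duration = Σ(t·PV) / P = 559.2957 / 101.3431 = 5.51883 years.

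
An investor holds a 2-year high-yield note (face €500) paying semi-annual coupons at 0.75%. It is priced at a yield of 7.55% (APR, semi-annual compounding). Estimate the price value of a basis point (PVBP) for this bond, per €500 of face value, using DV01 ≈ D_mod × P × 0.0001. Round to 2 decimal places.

Periodic yield y = 0.03775.
  t   CF        PV=CF/(1+0.03775)^t    t·PV
  1        1.875         1.8068         1.8068
  2        1.875         1.7411         3.4821
  3        1.875         1.6777         5.0332
  4      501.875       432.7376     1,730.9502
  Σ                    437.9632     1,741.2724
P = 437.9632; D_Mac = 3.97584 half-year periods = 1.98792 yrs; D_mod = 1.91561 yrs.
DV01 ≈ 1.91561 × 437.9632 × 0.0001 = 0.083897.

€0.08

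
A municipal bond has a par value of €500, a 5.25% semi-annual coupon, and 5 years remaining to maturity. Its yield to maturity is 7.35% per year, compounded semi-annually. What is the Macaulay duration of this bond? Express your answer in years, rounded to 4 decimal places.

4.4318 years

Periodic yield y = 0.03675. Discount each cash flow and weight by its period:
  t   CF        PV=CF/(1+0.03675)^t    t·PV
  1       13.125        12.6598        12.6598
  2       13.125        12.2110        24.4220
  3       13.125        11.7782        35.3345
  4       13.125        11.3606        45.4426
  5       13.125        10.9579        54.7897
  6       13.125        10.5695        63.4171
  7       13.125        10.1949        71.3640
  8       13.125         9.8335        78.6678
  9       13.125         9.4849        85.3641
  10     513.125       357.6702     3,576.7018
  Σ                    456.7204     4,048.1633
Price P = Σ PV = 456.7204.
Macaulay duration = Σ(t·PV) / P = 4,048.1633 / 456.7204 = 8.86355 half-year periods.
In years: 8.86355 / 2 = 4.43177 years.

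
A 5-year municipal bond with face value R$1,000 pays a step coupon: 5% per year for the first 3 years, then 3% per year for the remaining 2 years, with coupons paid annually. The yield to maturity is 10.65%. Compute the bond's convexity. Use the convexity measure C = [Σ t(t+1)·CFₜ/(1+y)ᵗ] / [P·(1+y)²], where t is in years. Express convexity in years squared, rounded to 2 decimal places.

21.18

With y = 0.1065:
  t   CF        PV=CF/(1+0.1065)^t    t·PV        t(t+1)·PV
  1        50.00        45.1875        45.1875          90.3751
  2        50.00        40.8383        81.6765         245.0295
  3        50.00        36.9076       110.7228         442.8911
  4        30.00        20.0132        80.0526         400.2631
  5     1,030.00       620.9836     3,104.9180      18,629.5081
  Σ                    763.9301     3,422.5575      19,808.0670
P = 763.9301.
Convexity = Σ t(t+1)·PV / [P·(1+y)²] = 19,808.0670 / (763.9301 × 1.224342) = 21.17803.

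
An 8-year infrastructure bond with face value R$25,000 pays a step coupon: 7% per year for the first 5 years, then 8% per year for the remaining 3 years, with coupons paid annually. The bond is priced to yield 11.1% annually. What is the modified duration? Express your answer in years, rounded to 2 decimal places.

5.56 years

Periodic yield y = 0.111. First find Macaulay duration:
  t   CF        PV=CF/(1+0.111)^t    t·PV
  1     1,750.00     1,575.1575     1,575.1575
  2     1,750.00     1,417.7835     2,835.5671
  3     1,750.00     1,276.1328     3,828.3984
  4     1,750.00     1,148.6344     4,594.5375
  5     1,750.00     1,033.8743     5,169.3717
  6     2,000.00     1,063.5200     6,381.1197
  7     2,000.00       957.2637     6,700.8458
  8    27,000.00    11,631.9169    93,055.3356
  Σ                 20,104.2832   124,140.3333
P = 20,104.2832; Macaulay duration = 124,140.3333 / 20,104.2832 = 6.17482 years.
Modified duration = D_Mac / (1 + y) = 6.17482 / 1.111 = 5.55789 years.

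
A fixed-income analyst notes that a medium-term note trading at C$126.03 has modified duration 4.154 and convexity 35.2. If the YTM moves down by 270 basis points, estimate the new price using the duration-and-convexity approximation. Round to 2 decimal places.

C$141.78

Duration effect: -D_mod·Δy = -4.154 × (-0.027) = +0.112158
Convexity effect: ½·C·(Δy)² = 0.5 × 35.2 × (-0.027)² = +0.0128304
ΔP/P ≈ +0.112158 + 0.0128304 = +0.1249884
New price ≈ 126.03 × (1 + 0.1249884) = 141.782288052.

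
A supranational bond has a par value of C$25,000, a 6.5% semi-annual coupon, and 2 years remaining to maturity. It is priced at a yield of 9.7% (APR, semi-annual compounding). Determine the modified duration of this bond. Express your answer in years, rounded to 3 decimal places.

1.816 years

Periodic yield y = 0.0485. First find Macaulay duration:
  t   CF        PV=CF/(1+0.0485)^t    t·PV
  1       812.50       774.9165       774.9165
  2       812.50       739.0716     1,478.1432
  3       812.50       704.8847     2,114.6540
  4    25,812.50    21,357.7909    85,431.1635
  Σ                 23,576.6637    89,798.8772
P = 23,576.6637; Macaulay duration = 89,798.8772 / 23,576.6637 = 3.80880 half-year periods = 1.90440 years.
Modified duration = D_Mac / (1 + y) = 1.90440 / 1.0485 = 1.81631 years.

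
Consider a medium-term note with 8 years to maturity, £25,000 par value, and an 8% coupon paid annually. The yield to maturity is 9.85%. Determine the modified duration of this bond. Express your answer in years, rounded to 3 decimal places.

Periodic yield y = 0.0985. First find Macaulay duration:
  t   CF        PV=CF/(1+0.0985)^t    t·PV
  1     2,000.00     1,820.6645     1,820.6645
  2     2,000.00     1,657.4097     3,314.8194
  3     2,000.00     1,508.7935     4,526.3806
  4     2,000.00     1,373.5034     5,494.0137
  5     2,000.00     1,250.3445     6,251.7225
  6     2,000.00     1,138.2290     6,829.3737
  7     2,000.00     1,036.1665     7,253.1658
  8    27,000.00    12,733.9539   101,871.6314
  Σ                 22,519.0651   137,361.7717
P = 22,519.0651; Macaulay duration = 137,361.7717 / 22,519.0651 = 6.09980 years.
Modified duration = D_Mac / (1 + y) = 6.09980 / 1.0985 = 5.55284 years.

5.553 years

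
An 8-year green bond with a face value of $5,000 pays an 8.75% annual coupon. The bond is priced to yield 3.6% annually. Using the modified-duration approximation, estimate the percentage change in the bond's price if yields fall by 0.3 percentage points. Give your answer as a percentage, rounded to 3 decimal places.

Periodic yield y = 0.036. Modified duration first:
  t   CF        PV=CF/(1+0.036)^t    t·PV
  1       437.50       422.2973       422.2973
  2       437.50       407.6229       815.2457
  3       437.50       393.4584     1,180.3751
  4       437.50       379.7861     1,519.1443
  5       437.50       366.5889     1,832.9444
  6       437.50       353.8503     2,123.1016
  7       437.50       341.5543     2,390.8802
  8     5,437.50     4,097.5214    32,780.1709
  Σ                  6,762.6794    43,064.1595
P = 6,762.6794; D_Mac = 6.36791 yrs; D_mod = 6.36791/(1+0.036) = 6.14663 yrs.
ΔP/P ≈ -D_mod · Δy = -6.14663 × (-0.003) = +0.018440 = +1.8440%.

+1.844%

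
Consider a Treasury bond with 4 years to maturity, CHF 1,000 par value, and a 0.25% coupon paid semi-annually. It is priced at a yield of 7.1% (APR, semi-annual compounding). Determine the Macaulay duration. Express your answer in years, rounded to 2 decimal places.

3.98 years

Periodic yield y = 0.0355. Discount each cash flow and weight by its period:
  t   CF        PV=CF/(1+0.0355)^t    t·PV
  1         1.25         1.2071         1.2071
  2         1.25         1.1658         2.3315
  3         1.25         1.1258         3.3774
  4         1.25         1.0872         4.3488
  5         1.25         1.0499         5.2496
  6         1.25         1.0139         6.0836
  7         1.25         0.9792         6.8542
  8     1,001.25       757.4286     6,059.4288
  Σ                    765.0575     6,088.8812
Price P = Σ PV = 765.0575.
Macaulay duration = Σ(t·PV) / P = 6,088.8812 / 765.0575 = 7.95872 half-year periods.
In years: 7.95872 / 2 = 3.97936 years.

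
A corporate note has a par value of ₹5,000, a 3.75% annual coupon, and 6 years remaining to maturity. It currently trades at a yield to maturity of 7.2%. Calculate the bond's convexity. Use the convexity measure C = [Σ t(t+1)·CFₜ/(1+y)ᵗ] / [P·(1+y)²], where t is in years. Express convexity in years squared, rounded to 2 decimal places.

With y = 0.072:
  t   CF        PV=CF/(1+0.072)^t    t·PV        t(t+1)·PV
  1       187.50       174.9067       174.9067         349.8134
  2       187.50       163.1593       326.3185         978.9555
  3       187.50       152.2008       456.6024       1,826.4095
  4       187.50       141.9784       567.9134       2,839.5670
  5       187.50       132.4425       662.2125       3,973.2748
  6     5,187.50     3,418.1365    20,508.8188     143,561.7316
  Σ                  4,182.8241    22,696.7723     153,529.7519
P = 4,182.8241.
Convexity = Σ t(t+1)·PV / [P·(1+y)²] = 153,529.7519 / (4,182.8241 × 1.149184) = 31.93989.

31.94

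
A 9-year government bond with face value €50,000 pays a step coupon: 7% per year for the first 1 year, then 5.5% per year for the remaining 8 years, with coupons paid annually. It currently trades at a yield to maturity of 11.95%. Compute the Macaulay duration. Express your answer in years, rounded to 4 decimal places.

6.7598 years

Periodic yield y = 0.1195. Discount each cash flow and weight by its year:
  t   CF        PV=CF/(1+0.1195)^t    t·PV
  1     3,500.00     3,126.3957     3,126.3957
  2     2,750.00     2,194.2419     4,388.4837
  3     2,750.00     1,960.0195     5,880.0586
  4     2,750.00     1,750.7990     7,003.1962
  5     2,750.00     1,563.9116     7,819.5581
  6     2,750.00     1,396.9733     8,381.8398
  7     2,750.00     1,247.8547     8,734.9827
  8     2,750.00     1,114.6536     8,917.2285
  9    52,750.00    19,098.7781   171,889.0028
  Σ                 33,453.6274   226,140.7462
Price P = Σ PV = 33,453.6274.
Macaulay duration = Σ(t·PV) / P = 226,140.7462 / 33,453.6274 = 6.75983 years.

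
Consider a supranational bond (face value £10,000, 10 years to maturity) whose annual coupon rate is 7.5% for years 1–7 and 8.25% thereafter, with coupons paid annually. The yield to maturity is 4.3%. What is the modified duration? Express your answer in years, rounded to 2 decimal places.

7.38 years

Periodic yield y = 0.043. First find Macaulay duration:
  t   CF        PV=CF/(1+0.043)^t    t·PV
  1       750.00       719.0796       719.0796
  2       750.00       689.4339     1,378.8678
  3       750.00       661.0105     1,983.0314
  4       750.00       633.7588     2,535.0354
  5       750.00       607.6307     3,038.1536
  6       750.00       582.5798     3,495.4787
  7       750.00       558.5616     3,909.9315
  8       825.00       589.0871     4,712.6965
  9       825.00       564.8006     5,083.2057
  10   10,825.00     7,105.3393    71,053.3929
  Σ                 12,711.2819    97,908.8730
P = 12,711.2819; Macaulay duration = 97,908.8730 / 12,711.2819 = 7.70252 years.
Modified duration = D_Mac / (1 + y) = 7.70252 / 1.043 = 7.38496 years.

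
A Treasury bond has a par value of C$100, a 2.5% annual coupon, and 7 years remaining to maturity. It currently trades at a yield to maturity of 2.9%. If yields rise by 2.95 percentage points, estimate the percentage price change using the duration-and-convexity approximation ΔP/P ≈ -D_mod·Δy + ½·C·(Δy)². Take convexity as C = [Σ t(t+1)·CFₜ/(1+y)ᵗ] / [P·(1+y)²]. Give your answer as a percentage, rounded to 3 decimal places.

With y = 0.029:
  t   CF        PV=CF/(1+0.029)^t    t·PV        t(t+1)·PV
  1         2.50         2.4295         2.4295           4.8591
  2         2.50         2.3611         4.7221          14.1664
  3         2.50         2.2945         6.8836          27.5344
  4         2.50         2.2299         8.9195          44.5973
  5         2.50         2.1670        10.8351          65.0106
  6         2.50         2.1059        12.6357          88.4498
  7       102.50        83.9105       587.3734       4,698.9873
  Σ                     97.4985       633.7989       4,943.6049
P = 97.4985; D_Mac = 6.50060 yrs; D_mod = 6.31740 yrs; C = 47.88673.
Duration effect: -6.31740 × (+0.0295) = -0.186363
Convexity effect: 0.5 × 47.88673 × (0.0295)² = +0.0208367
ΔP/P ≈ -0.186363 + 0.0208367 = -0.165527 = -16.5527%.

-16.553%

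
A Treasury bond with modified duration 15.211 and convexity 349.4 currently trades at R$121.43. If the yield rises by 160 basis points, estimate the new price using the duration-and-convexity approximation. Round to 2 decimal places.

Duration effect: -D_mod·Δy = -15.211 × (+0.016) = -0.243376
Convexity effect: ½·C·(Δy)² = 0.5 × 349.4 × (0.016)² = +0.0447232
ΔP/P ≈ -0.243376 + 0.0447232 = -0.1986528
New price ≈ 121.43 × (1 - 0.1986528) = 97.307590496.

R$97.31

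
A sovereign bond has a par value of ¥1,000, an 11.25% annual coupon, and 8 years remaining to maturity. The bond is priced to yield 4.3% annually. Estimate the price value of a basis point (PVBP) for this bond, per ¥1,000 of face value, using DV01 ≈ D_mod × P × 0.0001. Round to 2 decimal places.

Periodic yield y = 0.043.
  t   CF        PV=CF/(1+0.043)^t    t·PV
  1       112.50       107.8619       107.8619
  2       112.50       103.4151       206.8302
  3       112.50        99.1516       297.4547
  4       112.50        95.0638       380.2553
  5       112.50        91.1446       455.7230
  6       112.50        87.3870       524.3218
  7       112.50        83.7842       586.4897
  8     1,112.50       794.3750     6,354.9998
  Σ                  1,462.1832     8,913.9365
P = 1,462.1832; D_Mac = 6.09632 yrs; D_mod = 5.84499 yrs.
DV01 ≈ 5.84499 × 1,462.1832 × 0.0001 = 0.854644.

¥0.85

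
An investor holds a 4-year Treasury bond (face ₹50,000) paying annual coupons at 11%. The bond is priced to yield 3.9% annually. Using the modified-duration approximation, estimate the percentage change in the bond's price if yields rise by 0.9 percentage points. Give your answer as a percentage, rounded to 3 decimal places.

Periodic yield y = 0.039. Modified duration first:
  t   CF        PV=CF/(1+0.039)^t    t·PV
  1     5,500.00     5,293.5515     5,293.5515
  2     5,500.00     5,094.8523    10,189.7045
  3     5,500.00     4,903.6114    14,710.8342
  4    55,500.00    47,624.5399   190,498.1596
  Σ                 62,916.5550   220,692.2498
P = 62,916.5550; D_Mac = 3.50770 yrs; D_mod = 3.50770/(1+0.039) = 3.37603 yrs.
ΔP/P ≈ -D_mod · Δy = -3.37603 × (+0.009) = -0.030384 = -3.0384%.

-3.038%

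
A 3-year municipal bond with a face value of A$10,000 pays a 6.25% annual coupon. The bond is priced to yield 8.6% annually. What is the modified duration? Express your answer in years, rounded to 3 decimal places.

Periodic yield y = 0.086. First find Macaulay duration:
  t   CF        PV=CF/(1+0.086)^t    t·PV
  1       625.00       575.5064       575.5064
  2       625.00       529.9323     1,059.8645
  3    10,625.00     8,295.4407    24,886.3221
  Σ                  9,400.8794    26,521.6931
P = 9,400.8794; Macaulay duration = 26,521.6931 / 9,400.8794 = 2.82119 years.
Modified duration = D_Mac / (1 + y) = 2.82119 / 1.086 = 2.59778 years.

2.598 years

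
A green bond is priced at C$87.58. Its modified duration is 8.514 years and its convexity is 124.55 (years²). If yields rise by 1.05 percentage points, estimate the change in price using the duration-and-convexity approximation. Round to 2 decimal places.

Duration effect: -D_mod·Δy = -8.514 × (+0.0105) = -0.089397
Convexity effect: ½·C·(Δy)² = 0.5 × 124.55 × (0.0105)² = +0.00686581875
ΔP/P ≈ -0.089397 + 0.00686581875 = -0.08253118125
ΔP ≈ 87.58 × (-0.08253118125) = -7.228080853875.

-C$7.23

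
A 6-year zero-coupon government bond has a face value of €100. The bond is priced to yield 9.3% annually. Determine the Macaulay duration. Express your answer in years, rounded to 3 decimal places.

6.000 years

A zero-coupon bond has a single cash flow at maturity, so its Macaulay duration equals its maturity: 6 years.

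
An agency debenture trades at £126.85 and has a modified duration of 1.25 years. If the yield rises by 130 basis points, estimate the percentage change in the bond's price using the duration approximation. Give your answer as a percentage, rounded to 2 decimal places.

-1.63%

Duration approximation: ΔP/P ≈ -D_mod · Δy = -1.25 × (+0.013) = -0.016250.
As a percentage: -1.6250%.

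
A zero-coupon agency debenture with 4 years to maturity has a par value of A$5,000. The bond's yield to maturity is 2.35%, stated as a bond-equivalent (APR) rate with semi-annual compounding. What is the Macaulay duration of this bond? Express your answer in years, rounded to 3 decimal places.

4.000 years

A zero-coupon bond has a single cash flow at maturity, so its Macaulay duration equals its maturity: 4 years.
(Equivalently: 8 semi-annual periods ÷ 2 = 4 years.)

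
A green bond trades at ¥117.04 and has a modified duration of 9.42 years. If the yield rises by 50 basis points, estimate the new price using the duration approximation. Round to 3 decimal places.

Duration approximation: ΔP/P ≈ -D_mod · Δy = -9.42 × (+0.005) = -0.047100.
New price ≈ 117.04 × (1 - 0.047100) = 111.527416.

¥111.527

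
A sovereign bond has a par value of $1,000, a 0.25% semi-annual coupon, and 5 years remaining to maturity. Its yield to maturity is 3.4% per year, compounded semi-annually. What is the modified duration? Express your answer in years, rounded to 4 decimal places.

4.8860 years

Periodic yield y = 0.017. First find Macaulay duration:
  t   CF        PV=CF/(1+0.017)^t    t·PV
  1         1.25         1.2291         1.2291
  2         1.25         1.2086         2.4171
  3         1.25         1.1884         3.5651
  4         1.25         1.1685         4.6740
  5         1.25         1.1490         5.7448
  6         1.25         1.1298         6.7785
  7         1.25         1.1109         7.7761
  8         1.25         1.0923         8.7384
  9         1.25         1.0740         9.6664
  10    1,001.25       845.9272     8,459.2722
  Σ                    856.2777     8,509.8617
P = 856.2777; Macaulay duration = 8,509.8617 / 856.2777 = 9.93820 half-year periods = 4.96910 years.
Modified duration = D_Mac / (1 + y) = 4.96910 / 1.017 = 4.88604 years.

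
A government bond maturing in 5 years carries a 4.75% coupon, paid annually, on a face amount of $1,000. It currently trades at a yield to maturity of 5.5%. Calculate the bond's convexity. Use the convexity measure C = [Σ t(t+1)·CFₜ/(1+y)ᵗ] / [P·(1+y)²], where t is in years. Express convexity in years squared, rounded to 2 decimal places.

With y = 0.055:
  t   CF        PV=CF/(1+0.055)^t    t·PV        t(t+1)·PV
  1        47.50        45.0237        45.0237          90.0474
  2        47.50        42.6765        85.3530         256.0589
  3        47.50        40.4516       121.3549         485.4198
  4        47.50        38.3428       153.3712         766.8559
  5     1,047.50       801.4782     4,007.3912      24,044.3471
  Σ                    967.9729     4,412.4940      25,642.7291
P = 967.9729.
Convexity = Σ t(t+1)·PV / [P·(1+y)²] = 25,642.7291 / (967.9729 × 1.113025) = 23.80105.

23.80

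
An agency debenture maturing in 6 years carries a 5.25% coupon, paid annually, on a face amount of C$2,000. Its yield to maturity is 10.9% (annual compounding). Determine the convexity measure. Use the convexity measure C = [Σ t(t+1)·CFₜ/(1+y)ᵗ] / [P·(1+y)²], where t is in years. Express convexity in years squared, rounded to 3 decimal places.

With y = 0.109:
  t   CF        PV=CF/(1+0.109)^t    t·PV        t(t+1)·PV
  1       105.00        94.6799        94.6799         189.3598
  2       105.00        85.3741       170.7482         512.2447
  3       105.00        76.9830       230.9489         923.7956
  4       105.00        69.4166       277.6663       1,388.3313
  5       105.00        62.5938       312.9692       1,877.8151
  6     2,105.00     1,131.5215     6,789.1292      47,523.9044
  Σ                  1,520.5689     7,876.1417      52,415.4509
P = 1,520.5689.
Convexity = Σ t(t+1)·PV / [P·(1+y)²] = 52,415.4509 / (1,520.5689 × 1.229881) = 28.02787.

28.028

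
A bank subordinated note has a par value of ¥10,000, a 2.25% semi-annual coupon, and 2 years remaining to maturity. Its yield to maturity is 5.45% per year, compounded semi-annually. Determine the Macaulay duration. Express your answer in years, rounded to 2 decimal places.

1.97 years

Periodic yield y = 0.02725. Discount each cash flow and weight by its period:
  t   CF        PV=CF/(1+0.02725)^t    t·PV
  1       112.50       109.5157       109.5157
  2       112.50       106.6106       213.2211
  3       112.50       103.7825       311.3475
  4    10,112.50     9,081.4236    36,325.6945
  Σ                  9,401.3324    36,959.7788
Price P = Σ PV = 9,401.3324.
Macaulay duration = Σ(t·PV) / P = 36,959.7788 / 9,401.3324 = 3.93133 half-year periods.
In years: 3.93133 / 2 = 1.96567 years.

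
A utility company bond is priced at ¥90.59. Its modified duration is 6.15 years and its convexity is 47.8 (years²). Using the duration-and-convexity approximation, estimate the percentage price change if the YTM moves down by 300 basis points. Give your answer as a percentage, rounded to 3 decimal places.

Duration effect: -D_mod·Δy = -6.15 × (-0.03) = +0.184500
Convexity effect: ½·C·(Δy)² = 0.5 × 47.8 × (-0.03)² = +0.0215100
ΔP/P ≈ +0.184500 + 0.0215100 = +0.206010
= +20.6010%.

+20.601%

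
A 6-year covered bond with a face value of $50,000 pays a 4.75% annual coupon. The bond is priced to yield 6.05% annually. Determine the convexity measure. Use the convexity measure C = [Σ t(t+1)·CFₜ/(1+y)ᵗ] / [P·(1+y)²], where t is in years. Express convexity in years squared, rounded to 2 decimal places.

With y = 0.0605:
  t   CF        PV=CF/(1+0.0605)^t    t·PV        t(t+1)·PV
  1     2,375.00     2,239.5097     2,239.5097       4,479.0193
  2     2,375.00     2,111.7489     4,223.4977      12,670.4932
  3     2,375.00     1,991.2766     5,973.8299      23,895.3195
  4     2,375.00     1,877.6772     7,510.7086      37,553.5431
  5     2,375.00     1,770.5584     8,852.7919      53,116.7512
  6    52,375.00    36,817.9835   220,907.9011   1,546,355.3074
  Σ                 46,808.7542   249,708.2388   1,678,070.4337
P = 46,808.7542.
Convexity = Σ t(t+1)·PV / [P·(1+y)²] = 1,678,070.4337 / (46,808.7542 × 1.124660) = 31.87585.

31.88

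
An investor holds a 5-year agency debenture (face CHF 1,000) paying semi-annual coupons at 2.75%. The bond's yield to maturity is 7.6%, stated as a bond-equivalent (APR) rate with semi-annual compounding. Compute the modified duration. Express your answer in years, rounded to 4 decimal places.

4.4915 years

Periodic yield y = 0.038. First find Macaulay duration:
  t   CF        PV=CF/(1+0.038)^t    t·PV
  1        13.75        13.2466        13.2466
  2        13.75        12.7617        25.5234
  3        13.75        12.2945        36.8835
  4        13.75        11.8444        47.3776
  5        13.75        11.4108        57.0540
  6        13.75        10.9931        65.9584
  7        13.75        10.5906        74.1343
  8        13.75        10.2029        81.6232
  9        13.75         9.8294        88.4645
  10    1,013.75       698.1638     6,981.6381
  Σ                    801.3378     7,471.9036
P = 801.3378; Macaulay duration = 7,471.9036 / 801.3378 = 9.32429 half-year periods = 4.66214 years.
Modified duration = D_Mac / (1 + y) = 4.66214 / 1.038 = 4.49147 years.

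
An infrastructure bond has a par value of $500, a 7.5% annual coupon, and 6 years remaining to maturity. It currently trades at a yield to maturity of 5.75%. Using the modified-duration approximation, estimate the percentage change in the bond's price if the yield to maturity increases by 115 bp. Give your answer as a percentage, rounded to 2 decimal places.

Periodic yield y = 0.0575. Modified duration first:
  t   CF        PV=CF/(1+0.0575)^t    t·PV
  1        37.50        35.4610        35.4610
  2        37.50        33.5329        67.0657
  3        37.50        31.7096        95.1287
  4        37.50        29.9854       119.9416
  5        37.50        28.3550       141.7749
  6       537.50       384.3229     2,305.9371
  Σ                    543.3666     2,765.3090
P = 543.3666; D_Mac = 5.08921 yrs; D_mod = 5.08921/(1+0.0575) = 4.81250 yrs.
ΔP/P ≈ -D_mod · Δy = -4.81250 × (+0.0115) = -0.055344 = -5.5344%.

-5.53%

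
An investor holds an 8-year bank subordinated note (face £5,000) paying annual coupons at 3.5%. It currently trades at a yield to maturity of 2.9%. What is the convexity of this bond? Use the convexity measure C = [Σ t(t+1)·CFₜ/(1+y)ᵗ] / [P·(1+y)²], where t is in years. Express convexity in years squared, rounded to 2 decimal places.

With y = 0.029:
  t   CF        PV=CF/(1+0.029)^t    t·PV        t(t+1)·PV
  1       175.00       170.0680       170.0680         340.1361
  2       175.00       165.2751       330.5501         991.6503
  3       175.00       160.6172       481.8515       1,927.4058
  4       175.00       156.0905       624.3621       3,121.8106
  5       175.00       151.6915       758.4574       4,550.7443
  6       175.00       147.4164       884.4984       6,191.4888
  7       175.00       143.2618     1,002.8327       8,022.6612
  8     5,175.00     4,117.0615    32,936.4921     296,428.4291
  Σ                  5,211.4820    37,189.1122     321,574.3261
P = 5,211.4820.
Convexity = Σ t(t+1)·PV / [P·(1+y)²] = 321,574.3261 / (5,211.4820 × 1.058841) = 58.27595.

58.28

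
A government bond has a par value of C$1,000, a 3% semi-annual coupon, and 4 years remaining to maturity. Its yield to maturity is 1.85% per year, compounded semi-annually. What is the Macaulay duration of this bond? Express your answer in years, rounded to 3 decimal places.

3.804 years

Periodic yield y = 0.00925. Discount each cash flow and weight by its period:
  t   CF        PV=CF/(1+0.00925)^t    t·PV
  1        15.00        14.8625        14.8625
  2        15.00        14.7263        29.4526
  3        15.00        14.5913        43.7740
  4        15.00        14.4576        57.8304
  5        15.00        14.3251        71.6255
  6        15.00        14.1938        85.1628
  7        15.00        14.0637        98.4460
  8     1,015.00       942.9225     7,543.3796
  Σ                  1,044.1428     7,944.5334
Price P = Σ PV = 1,044.1428.
Macaulay duration = Σ(t·PV) / P = 7,944.5334 / 1,044.1428 = 7.60867 half-year periods.
In years: 7.60867 / 2 = 3.80433 years.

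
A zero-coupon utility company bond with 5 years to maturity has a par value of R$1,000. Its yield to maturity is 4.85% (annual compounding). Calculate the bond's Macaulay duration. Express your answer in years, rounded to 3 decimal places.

A zero-coupon bond has a single cash flow at maturity, so its Macaulay duration equals its maturity: 5 years.

5.000 years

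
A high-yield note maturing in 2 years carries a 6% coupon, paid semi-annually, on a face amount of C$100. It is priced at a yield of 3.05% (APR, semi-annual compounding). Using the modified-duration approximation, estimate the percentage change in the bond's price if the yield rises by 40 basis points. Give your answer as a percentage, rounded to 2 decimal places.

Periodic yield y = 0.01525. Modified duration first:
  t   CF        PV=CF/(1+0.01525)^t    t·PV
  1         3.00         2.9549         2.9549
  2         3.00         2.9106         5.8211
  3         3.00         2.8668         8.6005
  4       103.00        96.9494       387.7977
  Σ                    105.6817       405.1742
P = 105.6817; D_Mac = 3.83391 half-year periods = 1.91695 yrs; D_mod = 1.91695/(1+0.01525) = 1.88816 yrs.
ΔP/P ≈ -D_mod · Δy = -1.88816 × (+0.004) = -0.007553 = -0.7553%.

-0.76%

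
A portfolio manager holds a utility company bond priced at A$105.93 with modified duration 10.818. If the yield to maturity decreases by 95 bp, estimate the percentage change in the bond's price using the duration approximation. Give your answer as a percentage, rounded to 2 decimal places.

Duration approximation: ΔP/P ≈ -D_mod · Δy = -10.818 × (-0.0095) = +0.102771.
As a percentage: +10.2771%.

+10.28%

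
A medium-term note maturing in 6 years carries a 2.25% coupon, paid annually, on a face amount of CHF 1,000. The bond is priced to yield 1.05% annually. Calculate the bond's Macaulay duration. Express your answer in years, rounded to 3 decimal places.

Periodic yield y = 0.0105. Discount each cash flow and weight by its year:
  t   CF        PV=CF/(1+0.0105)^t    t·PV
  1        22.50        22.2662        22.2662
  2        22.50        22.0348        44.0697
  3        22.50        21.8059        65.4176
  4        22.50        21.5793        86.3172
  5        22.50        21.3551       106.7753
  6     1,022.50       960.3851     5,762.3105
  Σ                  1,069.4264     6,087.1566
Price P = Σ PV = 1,069.4264.
Macaulay duration = Σ(t·PV) / P = 6,087.1566 / 1,069.4264 = 5.69198 years.

5.692 years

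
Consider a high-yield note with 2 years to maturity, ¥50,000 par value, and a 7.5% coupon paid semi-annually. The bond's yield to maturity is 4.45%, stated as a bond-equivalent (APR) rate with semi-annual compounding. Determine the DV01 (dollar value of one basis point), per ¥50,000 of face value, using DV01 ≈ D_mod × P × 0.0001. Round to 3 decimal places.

Periodic yield y = 0.02225.
  t   CF        PV=CF/(1+0.02225)^t    t·PV
  1     1,875.00     1,834.1893     1,834.1893
  2     1,875.00     1,794.2669     3,588.5337
  3     1,875.00     1,755.2134     5,265.6401
  4    51,875.00    47,503.9401   190,015.7605
  Σ                 52,887.6096   200,704.1235
P = 52,887.6096; D_Mac = 3.79492 half-year periods = 1.89746 yrs; D_mod = 1.85616 yrs.
DV01 ≈ 1.85616 × 52,887.6096 × 0.0001 = 9.816783.

¥9.817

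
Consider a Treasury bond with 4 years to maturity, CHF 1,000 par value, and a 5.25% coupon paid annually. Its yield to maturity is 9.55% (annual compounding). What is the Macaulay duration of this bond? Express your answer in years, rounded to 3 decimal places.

3.686 years

Periodic yield y = 0.0955. Discount each cash flow and weight by its year:
  t   CF        PV=CF/(1+0.0955)^t    t·PV
  1        52.50        47.9233        47.9233
  2        52.50        43.7456        87.4912
  3        52.50        39.9321       119.7963
  4     1,052.50       730.7563     2,923.0253
  Σ                    862.3574     3,178.2361
Price P = Σ PV = 862.3574.
Macaulay duration = Σ(t·PV) / P = 3,178.2361 / 862.3574 = 3.68552 years.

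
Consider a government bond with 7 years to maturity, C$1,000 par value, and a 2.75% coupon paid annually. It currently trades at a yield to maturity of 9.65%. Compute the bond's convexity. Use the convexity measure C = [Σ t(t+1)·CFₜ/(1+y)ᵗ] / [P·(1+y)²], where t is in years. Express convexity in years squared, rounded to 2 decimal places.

With y = 0.0965:
  t   CF        PV=CF/(1+0.0965)^t    t·PV        t(t+1)·PV
  1        27.50        25.0798        25.0798          50.1596
  2        27.50        22.8726        45.7452         137.2356
  3        27.50        20.8596        62.5789         250.3157
  4        27.50        19.0238        76.0954         380.4768
  5        27.50        17.3496        86.7480         520.4881
  6        27.50        15.8227        94.9363         664.5538
  7     1,027.50       539.1646     3,774.1523      30,193.2182
  Σ                    660.1728     4,165.3358      32,196.4477
P = 660.1728.
Convexity = Σ t(t+1)·PV / [P·(1+y)²] = 32,196.4477 / (660.1728 × 1.202312) = 40.56328.

40.56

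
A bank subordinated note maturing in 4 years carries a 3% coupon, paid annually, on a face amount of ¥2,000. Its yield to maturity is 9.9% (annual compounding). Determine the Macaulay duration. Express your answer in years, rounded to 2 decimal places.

Periodic yield y = 0.099. Discount each cash flow and weight by its year:
  t   CF        PV=CF/(1+0.099)^t    t·PV
  1        60.00        54.5951        54.5951
  2        60.00        49.6771        99.3541
  3        60.00        45.2021       135.6062
  4     2,060.00     1,412.1358     5,648.5430
  Σ                  1,561.6100     5,938.0984
Price P = Σ PV = 1,561.6100.
Macaulay duration = Σ(t·PV) / P = 5,938.0984 / 1,561.6100 = 3.80255 years.

3.80 years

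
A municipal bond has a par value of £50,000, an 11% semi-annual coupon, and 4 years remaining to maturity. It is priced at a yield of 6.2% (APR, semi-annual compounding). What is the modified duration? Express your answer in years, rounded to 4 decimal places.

3.2953 years

Periodic yield y = 0.031. First find Macaulay duration:
  t   CF        PV=CF/(1+0.031)^t    t·PV
  1     2,750.00     2,667.3133     2,667.3133
  2     2,750.00     2,587.1128     5,174.2256
  3     2,750.00     2,509.3238     7,527.9713
  4     2,750.00     2,433.8737     9,735.4947
  5     2,750.00     2,360.6922    11,803.4611
  6     2,750.00     2,289.7112    13,738.2670
  7     2,750.00     2,220.8644    15,546.0506
  8    52,750.00    41,319.3177   330,554.5418
  Σ                 58,388.2090   396,747.3253
P = 58,388.2090; Macaulay duration = 396,747.3253 / 58,388.2090 = 6.79499 half-year periods = 3.39750 years.
Modified duration = D_Mac / (1 + y) = 3.39750 / 1.031 = 3.29534 years.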